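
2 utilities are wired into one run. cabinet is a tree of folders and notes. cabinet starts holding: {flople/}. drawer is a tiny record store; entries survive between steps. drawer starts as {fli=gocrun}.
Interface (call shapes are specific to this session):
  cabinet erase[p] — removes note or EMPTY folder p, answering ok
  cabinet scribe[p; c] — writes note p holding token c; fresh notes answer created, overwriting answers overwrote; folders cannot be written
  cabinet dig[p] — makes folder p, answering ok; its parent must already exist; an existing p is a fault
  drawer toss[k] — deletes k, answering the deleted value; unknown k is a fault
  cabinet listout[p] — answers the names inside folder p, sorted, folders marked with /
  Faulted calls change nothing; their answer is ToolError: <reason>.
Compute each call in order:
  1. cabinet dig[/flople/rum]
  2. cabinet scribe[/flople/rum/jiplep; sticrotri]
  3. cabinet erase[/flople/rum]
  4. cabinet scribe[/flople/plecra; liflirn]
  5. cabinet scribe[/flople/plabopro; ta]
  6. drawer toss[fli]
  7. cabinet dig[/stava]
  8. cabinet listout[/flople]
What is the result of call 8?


% cabinet dig p: /flople/rum
= ok
% cabinet scribe p: /flople/rum/jiplep c: sticrotri
= created
% cabinet erase p: /flople/rum
= ToolError: not empty
% cabinet scribe p: /flople/plecra c: liflirn
= created
% cabinet scribe p: /flople/plabopro c: ta
= created
% drawer toss k: fli
= gocrun
% cabinet dig p: /stava
= ok
% cabinet listout p: /flople
= [plabopro, plecra, rum/]

Answer: [plabopro, plecra, rum/]


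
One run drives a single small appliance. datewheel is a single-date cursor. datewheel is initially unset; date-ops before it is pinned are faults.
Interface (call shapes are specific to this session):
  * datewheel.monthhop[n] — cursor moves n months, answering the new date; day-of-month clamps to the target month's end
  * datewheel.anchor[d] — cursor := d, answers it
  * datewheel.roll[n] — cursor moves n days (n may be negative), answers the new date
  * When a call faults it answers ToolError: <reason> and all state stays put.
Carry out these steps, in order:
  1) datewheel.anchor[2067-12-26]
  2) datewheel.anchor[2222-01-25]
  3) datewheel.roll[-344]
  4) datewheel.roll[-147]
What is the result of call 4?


Answer: 2220-09-21

Derivation:
CALL anchor[d: 2067-12-26]
RET  2067-12-26
CALL anchor[d: 2222-01-25]
RET  2222-01-25
CALL roll[n: -344]
RET  2221-02-15
CALL roll[n: -147]
RET  2220-09-21


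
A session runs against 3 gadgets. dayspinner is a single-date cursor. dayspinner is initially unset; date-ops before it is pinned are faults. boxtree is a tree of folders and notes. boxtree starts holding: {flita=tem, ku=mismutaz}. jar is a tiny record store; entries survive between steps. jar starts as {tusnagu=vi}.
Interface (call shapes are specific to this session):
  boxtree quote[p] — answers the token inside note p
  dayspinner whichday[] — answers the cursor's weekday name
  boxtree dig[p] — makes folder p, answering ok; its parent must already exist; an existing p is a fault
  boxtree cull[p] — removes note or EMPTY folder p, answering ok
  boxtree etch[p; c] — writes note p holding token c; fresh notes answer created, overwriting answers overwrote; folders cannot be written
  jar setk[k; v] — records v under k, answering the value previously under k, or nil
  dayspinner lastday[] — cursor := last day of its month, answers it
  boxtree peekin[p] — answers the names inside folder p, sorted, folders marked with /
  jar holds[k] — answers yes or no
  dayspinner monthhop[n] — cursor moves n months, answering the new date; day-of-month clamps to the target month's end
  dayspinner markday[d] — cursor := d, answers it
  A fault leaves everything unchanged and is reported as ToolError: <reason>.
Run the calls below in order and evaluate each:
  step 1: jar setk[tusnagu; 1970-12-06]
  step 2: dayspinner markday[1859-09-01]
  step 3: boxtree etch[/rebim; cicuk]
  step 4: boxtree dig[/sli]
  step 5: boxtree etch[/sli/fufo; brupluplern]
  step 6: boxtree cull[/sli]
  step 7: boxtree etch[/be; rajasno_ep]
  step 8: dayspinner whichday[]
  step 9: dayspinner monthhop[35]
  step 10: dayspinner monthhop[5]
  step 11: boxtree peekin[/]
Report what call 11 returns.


;; 1. jar setk(k='tusnagu', v='1970-12-06') == vi
;; 2. dayspinner markday(d='1859-09-01') == 1859-09-01
;; 3. boxtree etch(p='/rebim', c='cicuk') == created
;; 4. boxtree dig(p='/sli') == ok
;; 5. boxtree etch(p='/sli/fufo', c='brupluplern') == created
;; 6. boxtree cull(p='/sli') == ToolError: not empty
;; 7. boxtree etch(p='/be', c='rajasno_ep') == created
;; 8. dayspinner whichday() == Thursday
;; 9. dayspinner monthhop(n='35') == 1862-08-01
;; 10. dayspinner monthhop(n='5') == 1863-01-01
;; 11. boxtree peekin(p='/') == [be, flita, ku, rebim, sli/]

Answer: [be, flita, ku, rebim, sli/]


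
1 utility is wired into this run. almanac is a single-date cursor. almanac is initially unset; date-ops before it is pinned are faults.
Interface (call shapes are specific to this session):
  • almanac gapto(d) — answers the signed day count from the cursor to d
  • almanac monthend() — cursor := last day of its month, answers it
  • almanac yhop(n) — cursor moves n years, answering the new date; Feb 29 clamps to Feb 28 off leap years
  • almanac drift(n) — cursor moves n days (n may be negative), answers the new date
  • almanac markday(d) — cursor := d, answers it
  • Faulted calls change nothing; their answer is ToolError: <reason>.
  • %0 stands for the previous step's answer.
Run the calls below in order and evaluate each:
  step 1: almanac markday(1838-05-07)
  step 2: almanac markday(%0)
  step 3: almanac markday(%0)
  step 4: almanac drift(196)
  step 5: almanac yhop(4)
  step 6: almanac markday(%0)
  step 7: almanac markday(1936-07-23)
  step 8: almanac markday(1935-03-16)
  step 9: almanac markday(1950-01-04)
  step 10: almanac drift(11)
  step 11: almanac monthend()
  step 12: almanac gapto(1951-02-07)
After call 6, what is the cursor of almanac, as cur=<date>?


Answer: cur=1842-11-19

Derivation:
[in] almanac markday d='1838-05-07'
  1838-05-07
[in] almanac markday d='%0'
  1838-05-07
[in] almanac markday d='%0'
  1838-05-07
[in] almanac drift n='196'
  1838-11-19
[in] almanac yhop n='4'
  1842-11-19
[in] almanac markday d='%0'
  1842-11-19
[in] almanac markday d='1936-07-23'
  1936-07-23
[in] almanac markday d='1935-03-16'
  1935-03-16
[in] almanac markday d='1950-01-04'
  1950-01-04
[in] almanac drift n='11'
  1950-01-15
[in] almanac monthend
  1950-01-31
[in] almanac gapto d='1951-02-07'
  372


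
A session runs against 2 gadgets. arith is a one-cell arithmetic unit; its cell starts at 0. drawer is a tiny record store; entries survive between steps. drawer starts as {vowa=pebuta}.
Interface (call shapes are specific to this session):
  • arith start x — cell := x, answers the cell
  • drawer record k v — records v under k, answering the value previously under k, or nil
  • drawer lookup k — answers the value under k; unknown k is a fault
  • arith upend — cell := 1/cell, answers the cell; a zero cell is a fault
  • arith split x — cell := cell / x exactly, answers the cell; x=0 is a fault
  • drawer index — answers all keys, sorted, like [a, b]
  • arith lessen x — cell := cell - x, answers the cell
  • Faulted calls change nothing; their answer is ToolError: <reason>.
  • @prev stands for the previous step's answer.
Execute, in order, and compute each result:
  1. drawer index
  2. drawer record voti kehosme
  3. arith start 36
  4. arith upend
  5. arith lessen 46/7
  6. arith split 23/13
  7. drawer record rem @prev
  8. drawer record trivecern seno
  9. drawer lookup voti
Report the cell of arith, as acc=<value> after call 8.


Answer: acc=-21437/5796

Derivation:
·→ drawer index()
·← [vowa]
·→ drawer record(k→voti, v→kehosme)
·← nil
·→ arith start(x→36)
·← 36
·→ arith upend()
·← 1/36
·→ arith lessen(x→46/7)
·← -1649/252
·→ arith split(x→23/13)
·← -21437/5796
·→ drawer record(k→rem, v→@prev)
·← nil
·→ drawer record(k→trivecern, v→seno)
·← nil
·→ drawer lookup(k→voti)
·← kehosme


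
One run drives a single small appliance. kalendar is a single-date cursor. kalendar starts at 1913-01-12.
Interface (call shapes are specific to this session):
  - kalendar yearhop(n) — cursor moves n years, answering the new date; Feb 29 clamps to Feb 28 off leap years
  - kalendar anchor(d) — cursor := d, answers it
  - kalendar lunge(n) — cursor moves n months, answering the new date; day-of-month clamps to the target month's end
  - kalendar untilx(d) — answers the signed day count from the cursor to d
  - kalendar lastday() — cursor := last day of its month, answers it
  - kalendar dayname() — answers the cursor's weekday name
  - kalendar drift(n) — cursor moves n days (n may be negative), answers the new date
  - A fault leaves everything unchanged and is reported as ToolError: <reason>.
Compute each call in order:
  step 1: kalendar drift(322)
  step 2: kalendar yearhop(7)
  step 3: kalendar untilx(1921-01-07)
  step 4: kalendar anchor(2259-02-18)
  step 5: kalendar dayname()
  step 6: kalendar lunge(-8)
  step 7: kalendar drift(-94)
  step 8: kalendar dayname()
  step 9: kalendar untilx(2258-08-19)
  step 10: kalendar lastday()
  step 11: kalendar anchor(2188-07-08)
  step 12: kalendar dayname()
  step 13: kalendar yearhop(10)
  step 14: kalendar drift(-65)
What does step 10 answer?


→ kalendar drift(322)
← 1913-11-30
→ kalendar yearhop(7)
← 1920-11-30
→ kalendar untilx(1921-01-07)
← 38
→ kalendar anchor(2259-02-18)
← 2259-02-18
→ kalendar dayname()
← Friday
→ kalendar lunge(-8)
← 2258-06-18
→ kalendar drift(-94)
← 2258-03-16
→ kalendar dayname()
← Tuesday
→ kalendar untilx(2258-08-19)
← 156
→ kalendar lastday()
← 2258-03-31
→ kalendar anchor(2188-07-08)
← 2188-07-08
→ kalendar dayname()
← Tuesday
→ kalendar yearhop(10)
← 2198-07-08
→ kalendar drift(-65)
← 2198-05-04

Answer: 2258-03-31


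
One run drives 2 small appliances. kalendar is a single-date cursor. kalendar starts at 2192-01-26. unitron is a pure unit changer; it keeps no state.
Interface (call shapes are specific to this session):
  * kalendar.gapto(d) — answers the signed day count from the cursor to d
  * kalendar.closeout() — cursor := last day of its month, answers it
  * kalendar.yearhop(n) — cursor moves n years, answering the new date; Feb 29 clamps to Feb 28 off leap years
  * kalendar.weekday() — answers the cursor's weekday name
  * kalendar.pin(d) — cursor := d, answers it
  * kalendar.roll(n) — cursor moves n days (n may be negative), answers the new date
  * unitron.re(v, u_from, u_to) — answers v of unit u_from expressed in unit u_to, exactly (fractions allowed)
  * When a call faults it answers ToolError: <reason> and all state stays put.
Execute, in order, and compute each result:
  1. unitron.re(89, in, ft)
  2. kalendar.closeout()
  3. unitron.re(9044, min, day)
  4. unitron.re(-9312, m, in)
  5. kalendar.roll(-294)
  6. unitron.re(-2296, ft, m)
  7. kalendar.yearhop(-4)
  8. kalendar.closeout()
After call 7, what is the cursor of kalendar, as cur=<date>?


$ unitron.re v→89 u_from→in u_to→ft
[out] 89/12
$ kalendar.closeout
[out] 2192-01-31
$ unitron.re v→9044 u_from→min u_to→day
[out] 2261/360
$ unitron.re v→-9312 u_from→m u_to→in
[out] -46560000/127
$ kalendar.roll n→-294
[out] 2191-04-12
$ unitron.re v→-2296 u_from→ft u_to→m
[out] -437388/625
$ kalendar.yearhop n→-4
[out] 2187-04-12
$ kalendar.closeout
[out] 2187-04-30

Answer: cur=2187-04-12


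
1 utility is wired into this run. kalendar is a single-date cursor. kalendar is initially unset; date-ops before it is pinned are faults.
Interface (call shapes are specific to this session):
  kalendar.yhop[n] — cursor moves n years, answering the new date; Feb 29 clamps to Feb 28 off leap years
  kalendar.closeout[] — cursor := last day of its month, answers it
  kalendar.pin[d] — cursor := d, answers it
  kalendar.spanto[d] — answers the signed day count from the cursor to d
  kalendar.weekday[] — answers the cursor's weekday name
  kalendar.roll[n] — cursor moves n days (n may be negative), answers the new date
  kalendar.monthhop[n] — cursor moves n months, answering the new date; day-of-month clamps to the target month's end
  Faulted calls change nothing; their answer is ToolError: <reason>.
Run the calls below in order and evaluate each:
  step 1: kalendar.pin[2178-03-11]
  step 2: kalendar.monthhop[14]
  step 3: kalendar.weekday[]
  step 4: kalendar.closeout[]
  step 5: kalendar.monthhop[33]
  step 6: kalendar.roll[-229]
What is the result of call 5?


Answer: 2182-02-28

Derivation:
·→ kalendar.pin(d=2178-03-11)
·← 2178-03-11
·→ kalendar.monthhop(n=14)
·← 2179-05-11
·→ kalendar.weekday()
·← Tuesday
·→ kalendar.closeout()
·← 2179-05-31
·→ kalendar.monthhop(n=33)
·← 2182-02-28
·→ kalendar.roll(n=-229)
·← 2181-07-14


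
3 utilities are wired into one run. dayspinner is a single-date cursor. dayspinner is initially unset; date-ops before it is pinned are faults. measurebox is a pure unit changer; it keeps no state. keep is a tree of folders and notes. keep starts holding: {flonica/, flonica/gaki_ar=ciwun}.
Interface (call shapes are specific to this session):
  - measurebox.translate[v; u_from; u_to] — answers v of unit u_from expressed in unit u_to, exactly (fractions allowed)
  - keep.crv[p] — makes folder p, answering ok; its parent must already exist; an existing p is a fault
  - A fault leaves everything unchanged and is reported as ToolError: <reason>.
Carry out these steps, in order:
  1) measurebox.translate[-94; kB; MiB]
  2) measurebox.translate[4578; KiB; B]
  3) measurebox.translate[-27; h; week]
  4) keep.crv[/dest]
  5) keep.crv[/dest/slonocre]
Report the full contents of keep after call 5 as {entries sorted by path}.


-> measurebox.translate(v='-94', u_from='kB', u_to='MiB')
<- -5875/65536
-> measurebox.translate(v='4578', u_from='KiB', u_to='B')
<- 4687872
-> measurebox.translate(v='-27', u_from='h', u_to='week')
<- -9/56
-> keep.crv(p='/dest')
<- ok
-> keep.crv(p='/dest/slonocre')
<- ok

Answer: {dest/, dest/slonocre/, flonica/, flonica/gaki_ar=ciwun}


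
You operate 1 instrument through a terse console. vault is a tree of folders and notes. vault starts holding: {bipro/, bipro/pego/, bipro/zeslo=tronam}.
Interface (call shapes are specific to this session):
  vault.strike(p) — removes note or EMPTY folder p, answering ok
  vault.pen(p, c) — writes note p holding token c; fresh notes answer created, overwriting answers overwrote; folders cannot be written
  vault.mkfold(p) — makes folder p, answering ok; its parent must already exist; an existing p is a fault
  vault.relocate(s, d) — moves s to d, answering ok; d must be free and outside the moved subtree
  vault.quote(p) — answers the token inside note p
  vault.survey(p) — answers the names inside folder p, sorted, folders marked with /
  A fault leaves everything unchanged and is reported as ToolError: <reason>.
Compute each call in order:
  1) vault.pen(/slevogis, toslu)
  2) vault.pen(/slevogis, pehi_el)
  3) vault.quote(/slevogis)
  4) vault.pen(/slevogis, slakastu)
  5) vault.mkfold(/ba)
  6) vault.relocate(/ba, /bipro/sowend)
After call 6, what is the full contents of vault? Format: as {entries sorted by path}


·→ vault.pen(p='/slevogis', c='toslu')
·← created
·→ vault.pen(p='/slevogis', c='pehi_el')
·← overwrote
·→ vault.quote(p='/slevogis')
·← pehi_el
·→ vault.pen(p='/slevogis', c='slakastu')
·← overwrote
·→ vault.mkfold(p='/ba')
·← ok
·→ vault.relocate(s='/ba', d='/bipro/sowend')
·← ok

Answer: {bipro/, bipro/pego/, bipro/sowend/, bipro/zeslo=tronam, slevogis=slakastu}


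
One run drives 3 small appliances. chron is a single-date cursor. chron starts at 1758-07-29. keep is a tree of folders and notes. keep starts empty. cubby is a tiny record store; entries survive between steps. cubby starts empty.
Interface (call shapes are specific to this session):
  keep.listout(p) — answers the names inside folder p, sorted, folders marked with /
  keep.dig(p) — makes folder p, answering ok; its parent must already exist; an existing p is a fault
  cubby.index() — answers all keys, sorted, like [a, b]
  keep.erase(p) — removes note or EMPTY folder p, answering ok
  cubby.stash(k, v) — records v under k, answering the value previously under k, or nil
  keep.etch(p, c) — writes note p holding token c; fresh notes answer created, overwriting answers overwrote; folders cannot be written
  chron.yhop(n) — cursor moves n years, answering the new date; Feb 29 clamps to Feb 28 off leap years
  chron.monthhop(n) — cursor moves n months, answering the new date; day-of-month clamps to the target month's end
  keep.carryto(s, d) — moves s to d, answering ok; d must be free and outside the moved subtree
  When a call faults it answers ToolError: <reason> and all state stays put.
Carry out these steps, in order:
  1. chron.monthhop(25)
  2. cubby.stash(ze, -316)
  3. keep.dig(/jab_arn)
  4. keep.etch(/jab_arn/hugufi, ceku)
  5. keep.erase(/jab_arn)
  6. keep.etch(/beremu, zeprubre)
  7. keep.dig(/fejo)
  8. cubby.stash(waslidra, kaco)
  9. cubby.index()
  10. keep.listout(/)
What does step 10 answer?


Do: chron.monthhop[25]
See: 1760-08-29
Do: cubby.stash[ze; -316]
See: nil
Do: keep.dig[/jab_arn]
See: ok
Do: keep.etch[/jab_arn/hugufi; ceku]
See: created
Do: keep.erase[/jab_arn]
See: ToolError: not empty
Do: keep.etch[/beremu; zeprubre]
See: created
Do: keep.dig[/fejo]
See: ok
Do: cubby.stash[waslidra; kaco]
See: nil
Do: cubby.index[]
See: [waslidra, ze]
Do: keep.listout[/]
See: [beremu, fejo/, jab_arn/]

Answer: [beremu, fejo/, jab_arn/]


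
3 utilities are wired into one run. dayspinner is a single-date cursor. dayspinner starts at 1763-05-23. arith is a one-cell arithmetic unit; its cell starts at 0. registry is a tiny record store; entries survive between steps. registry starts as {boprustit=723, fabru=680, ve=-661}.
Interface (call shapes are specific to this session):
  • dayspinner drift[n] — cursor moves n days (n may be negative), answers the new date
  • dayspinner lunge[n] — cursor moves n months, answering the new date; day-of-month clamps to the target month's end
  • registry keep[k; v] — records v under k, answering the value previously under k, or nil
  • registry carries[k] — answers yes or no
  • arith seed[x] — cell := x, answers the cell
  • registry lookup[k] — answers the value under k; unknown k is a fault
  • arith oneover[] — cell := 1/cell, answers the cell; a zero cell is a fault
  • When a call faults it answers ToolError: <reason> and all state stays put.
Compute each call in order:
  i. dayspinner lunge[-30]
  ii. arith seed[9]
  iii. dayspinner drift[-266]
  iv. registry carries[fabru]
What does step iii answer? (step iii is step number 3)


Answer: 1760-03-02

Derivation:
Using dayspinner lunge with n: -30, and observe 1760-11-23.
I invoke arith seed with x: 9, which returns 9.
Then dayspinner drift with n: -266, and get 1760-03-02.
Calling registry carries with k: fabru, → yes.


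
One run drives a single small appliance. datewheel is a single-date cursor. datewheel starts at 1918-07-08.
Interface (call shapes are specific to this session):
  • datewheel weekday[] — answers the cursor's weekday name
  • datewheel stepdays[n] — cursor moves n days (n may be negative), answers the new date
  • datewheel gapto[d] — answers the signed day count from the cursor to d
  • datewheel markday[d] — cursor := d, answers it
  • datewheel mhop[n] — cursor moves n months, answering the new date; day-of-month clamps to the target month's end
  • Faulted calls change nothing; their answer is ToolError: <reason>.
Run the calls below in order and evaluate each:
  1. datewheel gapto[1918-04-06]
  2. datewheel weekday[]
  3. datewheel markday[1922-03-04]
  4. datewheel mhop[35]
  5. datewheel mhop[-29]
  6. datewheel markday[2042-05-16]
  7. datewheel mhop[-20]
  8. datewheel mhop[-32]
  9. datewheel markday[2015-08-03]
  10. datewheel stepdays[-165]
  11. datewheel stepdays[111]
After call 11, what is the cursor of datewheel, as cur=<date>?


CALL datewheel gapto[d: 1918-04-06]
RET  -93
CALL datewheel weekday[]
RET  Monday
CALL datewheel markday[d: 1922-03-04]
RET  1922-03-04
CALL datewheel mhop[n: 35]
RET  1925-02-04
CALL datewheel mhop[n: -29]
RET  1922-09-04
CALL datewheel markday[d: 2042-05-16]
RET  2042-05-16
CALL datewheel mhop[n: -20]
RET  2040-09-16
CALL datewheel mhop[n: -32]
RET  2038-01-16
CALL datewheel markday[d: 2015-08-03]
RET  2015-08-03
CALL datewheel stepdays[n: -165]
RET  2015-02-19
CALL datewheel stepdays[n: 111]
RET  2015-06-10

Answer: cur=2015-06-10


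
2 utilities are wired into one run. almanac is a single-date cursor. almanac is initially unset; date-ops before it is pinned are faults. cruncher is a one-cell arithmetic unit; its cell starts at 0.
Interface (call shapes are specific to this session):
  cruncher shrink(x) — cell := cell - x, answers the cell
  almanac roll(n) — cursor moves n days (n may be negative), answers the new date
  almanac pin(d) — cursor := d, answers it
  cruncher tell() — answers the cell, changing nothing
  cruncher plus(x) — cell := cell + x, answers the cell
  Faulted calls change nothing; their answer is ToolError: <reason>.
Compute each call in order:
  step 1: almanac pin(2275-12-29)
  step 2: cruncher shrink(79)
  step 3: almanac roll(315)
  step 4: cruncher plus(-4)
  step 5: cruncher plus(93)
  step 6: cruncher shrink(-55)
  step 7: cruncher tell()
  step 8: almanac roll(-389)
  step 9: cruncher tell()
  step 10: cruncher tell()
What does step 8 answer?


Act: almanac pin[d='2275-12-29']
Obs: 2275-12-29
Act: cruncher shrink[x='79']
Obs: -79
Act: almanac roll[n='315']
Obs: 2276-11-08
Act: cruncher plus[x='-4']
Obs: -83
Act: cruncher plus[x='93']
Obs: 10
Act: cruncher shrink[x='-55']
Obs: 65
Act: cruncher tell[]
Obs: 65
Act: almanac roll[n='-389']
Obs: 2275-10-16
Act: cruncher tell[]
Obs: 65
Act: cruncher tell[]
Obs: 65

Answer: 2275-10-16


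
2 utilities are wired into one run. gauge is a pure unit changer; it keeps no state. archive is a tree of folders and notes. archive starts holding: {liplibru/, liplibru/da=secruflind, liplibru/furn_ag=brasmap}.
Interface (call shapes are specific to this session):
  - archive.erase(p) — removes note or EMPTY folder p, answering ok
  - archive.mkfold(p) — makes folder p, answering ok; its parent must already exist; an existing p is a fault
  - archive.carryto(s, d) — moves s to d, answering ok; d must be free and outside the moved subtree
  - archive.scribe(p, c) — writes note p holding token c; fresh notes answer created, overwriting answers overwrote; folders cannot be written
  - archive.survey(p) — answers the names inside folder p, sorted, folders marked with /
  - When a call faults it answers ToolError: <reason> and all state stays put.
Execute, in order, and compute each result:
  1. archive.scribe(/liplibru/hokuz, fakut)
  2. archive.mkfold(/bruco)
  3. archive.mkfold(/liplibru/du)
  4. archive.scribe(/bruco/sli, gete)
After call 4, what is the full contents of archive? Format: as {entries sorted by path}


Do: scribe[p='/liplibru/hokuz'; c='fakut']
See: created
Do: mkfold[p='/bruco']
See: ok
Do: mkfold[p='/liplibru/du']
See: ok
Do: scribe[p='/bruco/sli'; c='gete']
See: created

Answer: {bruco/, bruco/sli=gete, liplibru/, liplibru/da=secruflind, liplibru/du/, liplibru/furn_ag=brasmap, liplibru/hokuz=fakut}


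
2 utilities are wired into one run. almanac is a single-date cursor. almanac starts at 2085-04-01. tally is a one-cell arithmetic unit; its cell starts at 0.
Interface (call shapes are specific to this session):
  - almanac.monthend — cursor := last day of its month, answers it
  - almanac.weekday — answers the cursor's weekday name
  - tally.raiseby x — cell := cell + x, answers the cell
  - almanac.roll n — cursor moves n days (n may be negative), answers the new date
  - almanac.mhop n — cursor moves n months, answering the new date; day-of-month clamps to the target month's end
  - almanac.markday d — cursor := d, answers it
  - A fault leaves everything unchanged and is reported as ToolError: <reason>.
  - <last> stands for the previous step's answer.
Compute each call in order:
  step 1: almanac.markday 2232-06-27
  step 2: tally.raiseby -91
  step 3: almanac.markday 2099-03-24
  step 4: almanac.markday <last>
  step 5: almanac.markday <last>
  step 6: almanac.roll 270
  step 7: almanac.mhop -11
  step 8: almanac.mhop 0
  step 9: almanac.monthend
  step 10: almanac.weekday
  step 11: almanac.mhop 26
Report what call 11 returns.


// 1. almanac.markday(d=2232-06-27) : 2232-06-27
// 2. tally.raiseby(x=-91) : -91
// 3. almanac.markday(d=2099-03-24) : 2099-03-24
// 4. almanac.markday(d=<last>) : 2099-03-24
// 5. almanac.markday(d=<last>) : 2099-03-24
// 6. almanac.roll(n=270) : 2099-12-19
// 7. almanac.mhop(n=-11) : 2099-01-19
// 8. almanac.mhop(n=0) : 2099-01-19
// 9. almanac.monthend() : 2099-01-31
// 10. almanac.weekday() : Saturday
// 11. almanac.mhop(n=26) : 2101-03-31

Answer: 2101-03-31


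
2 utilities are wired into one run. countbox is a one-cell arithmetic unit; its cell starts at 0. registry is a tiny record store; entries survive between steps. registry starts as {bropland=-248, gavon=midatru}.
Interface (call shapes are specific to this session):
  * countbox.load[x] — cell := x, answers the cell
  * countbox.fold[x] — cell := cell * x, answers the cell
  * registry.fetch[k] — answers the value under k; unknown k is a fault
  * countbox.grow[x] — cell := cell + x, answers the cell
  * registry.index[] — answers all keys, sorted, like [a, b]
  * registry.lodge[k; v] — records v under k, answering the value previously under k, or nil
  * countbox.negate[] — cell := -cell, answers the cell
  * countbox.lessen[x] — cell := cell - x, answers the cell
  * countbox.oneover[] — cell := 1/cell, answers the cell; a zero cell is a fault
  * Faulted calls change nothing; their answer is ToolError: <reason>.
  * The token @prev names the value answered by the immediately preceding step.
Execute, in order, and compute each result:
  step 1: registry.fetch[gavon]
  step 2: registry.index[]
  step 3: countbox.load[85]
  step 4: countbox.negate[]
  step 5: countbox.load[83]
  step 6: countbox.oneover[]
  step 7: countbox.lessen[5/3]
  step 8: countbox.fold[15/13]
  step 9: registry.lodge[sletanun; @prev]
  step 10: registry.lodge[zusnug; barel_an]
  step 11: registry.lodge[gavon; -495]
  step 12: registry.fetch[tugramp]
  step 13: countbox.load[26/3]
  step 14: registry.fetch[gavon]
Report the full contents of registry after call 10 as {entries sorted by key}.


Answer: {bropland=-248, gavon=midatru, sletanun=-2060/1079, zusnug=barel_an}

Derivation:
Next I call registry.fetch using k=gavon, and observe midatru.
Calling registry.index(): [bropland, gavon].
I use countbox.load using x=85, and get 85.
Invoking countbox.negate(), — result: -85.
Invoking countbox.load using x=83, yielding 83.
Now I run countbox.oneover(), yielding 1/83.
I use countbox.lessen using x=5/3, and observe -412/249.
I invoke countbox.fold using x=15/13, yielding -2060/1079.
Next I call registry.lodge using k=sletanun, v=@prev: nil.
Now I run registry.lodge using k=zusnug, v=barel_an, — result: nil.
I use registry.lodge using k=gavon, v=-495, yielding midatru.
Then registry.fetch using k=tugramp, — result: ToolError: no such key tugramp.
Next I call countbox.load using x=26/3, and observe 26/3.
Next I call registry.fetch using k=gavon, and observe -495.


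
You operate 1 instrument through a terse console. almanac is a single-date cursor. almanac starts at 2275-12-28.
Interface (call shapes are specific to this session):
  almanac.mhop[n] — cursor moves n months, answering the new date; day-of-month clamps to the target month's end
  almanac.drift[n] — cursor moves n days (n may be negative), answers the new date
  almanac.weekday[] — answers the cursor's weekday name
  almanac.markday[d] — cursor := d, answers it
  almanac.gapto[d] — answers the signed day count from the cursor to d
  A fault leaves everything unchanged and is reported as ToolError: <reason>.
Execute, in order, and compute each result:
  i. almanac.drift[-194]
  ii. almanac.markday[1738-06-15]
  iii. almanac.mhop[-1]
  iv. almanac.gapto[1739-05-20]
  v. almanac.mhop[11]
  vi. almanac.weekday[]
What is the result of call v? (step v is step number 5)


>>> drift n='-194'
[out] 2275-06-17
>>> markday d='1738-06-15'
[out] 1738-06-15
>>> mhop n='-1'
[out] 1738-05-15
>>> gapto d='1739-05-20'
[out] 370
>>> mhop n='11'
[out] 1739-04-15
>>> weekday
[out] Wednesday

Answer: 1739-04-15


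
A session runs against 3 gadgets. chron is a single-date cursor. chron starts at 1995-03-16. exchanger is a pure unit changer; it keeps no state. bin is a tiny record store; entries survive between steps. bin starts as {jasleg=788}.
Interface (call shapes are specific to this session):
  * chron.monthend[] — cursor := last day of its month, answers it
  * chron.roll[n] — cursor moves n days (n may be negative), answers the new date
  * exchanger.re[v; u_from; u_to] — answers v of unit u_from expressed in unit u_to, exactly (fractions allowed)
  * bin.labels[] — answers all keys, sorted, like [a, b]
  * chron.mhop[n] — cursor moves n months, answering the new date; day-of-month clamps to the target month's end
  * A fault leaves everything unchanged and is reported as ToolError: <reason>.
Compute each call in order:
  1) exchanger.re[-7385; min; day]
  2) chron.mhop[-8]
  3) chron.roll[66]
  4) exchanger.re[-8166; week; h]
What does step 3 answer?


-> exchanger.re(-7385, min, day)
<- -1477/288
-> chron.mhop(-8)
<- 1994-07-16
-> chron.roll(66)
<- 1994-09-20
-> exchanger.re(-8166, week, h)
<- -1371888

Answer: 1994-09-20


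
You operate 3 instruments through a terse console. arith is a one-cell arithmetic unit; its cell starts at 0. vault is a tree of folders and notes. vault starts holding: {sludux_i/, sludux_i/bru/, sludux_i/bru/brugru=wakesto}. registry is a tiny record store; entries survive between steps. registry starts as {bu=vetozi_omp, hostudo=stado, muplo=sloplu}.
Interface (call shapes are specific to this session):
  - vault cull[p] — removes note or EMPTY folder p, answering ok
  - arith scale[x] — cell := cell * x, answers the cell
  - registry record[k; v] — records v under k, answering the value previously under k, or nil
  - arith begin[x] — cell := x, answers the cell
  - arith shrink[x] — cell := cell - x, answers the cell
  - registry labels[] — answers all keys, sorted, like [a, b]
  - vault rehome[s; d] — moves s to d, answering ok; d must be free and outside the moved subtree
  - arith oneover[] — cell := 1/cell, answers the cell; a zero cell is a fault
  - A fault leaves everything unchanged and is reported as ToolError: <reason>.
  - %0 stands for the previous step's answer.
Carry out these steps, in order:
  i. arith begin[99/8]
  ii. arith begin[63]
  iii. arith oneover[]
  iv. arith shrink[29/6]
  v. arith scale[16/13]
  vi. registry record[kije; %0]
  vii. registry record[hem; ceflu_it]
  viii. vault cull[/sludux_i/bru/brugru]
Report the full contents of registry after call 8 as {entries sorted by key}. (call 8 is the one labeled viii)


Then arith begin on x='99/8', → 99/8.
I use arith begin on x='63', and see 63.
I call arith oneover(), — result: 1/63.
I run arith shrink on x='29/6', and observe -607/126.
I call arith scale on x='16/13', and observe -4856/819.
I run registry record on k='kije', v='%0', — result: nil.
I run registry record on k='hem', v='ceflu_it': nil.
Using vault cull on p='/sludux_i/bru/brugru', → ok.

Answer: {bu=vetozi_omp, hem=ceflu_it, hostudo=stado, kije=-4856/819, muplo=sloplu}


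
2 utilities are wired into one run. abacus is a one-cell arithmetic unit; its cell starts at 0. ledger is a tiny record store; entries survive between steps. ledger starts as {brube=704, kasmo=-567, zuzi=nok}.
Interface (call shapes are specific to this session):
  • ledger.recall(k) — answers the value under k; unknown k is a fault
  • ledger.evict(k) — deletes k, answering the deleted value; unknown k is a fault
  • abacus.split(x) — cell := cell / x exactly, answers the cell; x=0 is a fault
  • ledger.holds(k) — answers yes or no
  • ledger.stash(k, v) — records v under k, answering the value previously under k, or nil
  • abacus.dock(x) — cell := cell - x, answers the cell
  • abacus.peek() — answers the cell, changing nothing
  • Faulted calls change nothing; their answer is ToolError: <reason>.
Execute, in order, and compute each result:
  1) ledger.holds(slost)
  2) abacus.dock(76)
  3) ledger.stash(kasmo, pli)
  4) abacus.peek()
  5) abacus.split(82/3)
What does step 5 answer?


% 1. holds(k='slost') ~> no
% 2. dock(x='76') ~> -76
% 3. stash(k='kasmo', v='pli') ~> -567
% 4. peek() ~> -76
% 5. split(x='82/3') ~> -114/41

Answer: -114/41


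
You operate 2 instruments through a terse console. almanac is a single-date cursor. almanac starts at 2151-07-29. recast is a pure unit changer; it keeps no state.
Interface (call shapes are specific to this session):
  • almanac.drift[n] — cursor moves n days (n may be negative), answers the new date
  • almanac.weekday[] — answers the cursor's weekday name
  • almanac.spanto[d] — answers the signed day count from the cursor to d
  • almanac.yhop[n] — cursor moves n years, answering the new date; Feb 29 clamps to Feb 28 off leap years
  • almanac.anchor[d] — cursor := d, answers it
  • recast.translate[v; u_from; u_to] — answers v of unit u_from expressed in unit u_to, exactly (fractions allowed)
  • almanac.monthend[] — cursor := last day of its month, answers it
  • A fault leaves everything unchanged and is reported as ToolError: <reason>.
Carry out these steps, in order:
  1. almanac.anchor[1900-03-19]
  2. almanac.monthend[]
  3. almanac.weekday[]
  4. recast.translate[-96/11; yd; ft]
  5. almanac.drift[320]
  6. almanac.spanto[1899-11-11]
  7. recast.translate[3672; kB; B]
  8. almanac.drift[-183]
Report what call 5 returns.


Answer: 1901-02-14

Derivation:
==> anchor(d: 1900-03-19)
<== 1900-03-19
==> monthend()
<== 1900-03-31
==> weekday()
<== Saturday
==> translate(v: -96/11, u_from: yd, u_to: ft)
<== -288/11
==> drift(n: 320)
<== 1901-02-14
==> spanto(d: 1899-11-11)
<== -460
==> translate(v: 3672, u_from: kB, u_to: B)
<== 3672000
==> drift(n: -183)
<== 1900-08-15


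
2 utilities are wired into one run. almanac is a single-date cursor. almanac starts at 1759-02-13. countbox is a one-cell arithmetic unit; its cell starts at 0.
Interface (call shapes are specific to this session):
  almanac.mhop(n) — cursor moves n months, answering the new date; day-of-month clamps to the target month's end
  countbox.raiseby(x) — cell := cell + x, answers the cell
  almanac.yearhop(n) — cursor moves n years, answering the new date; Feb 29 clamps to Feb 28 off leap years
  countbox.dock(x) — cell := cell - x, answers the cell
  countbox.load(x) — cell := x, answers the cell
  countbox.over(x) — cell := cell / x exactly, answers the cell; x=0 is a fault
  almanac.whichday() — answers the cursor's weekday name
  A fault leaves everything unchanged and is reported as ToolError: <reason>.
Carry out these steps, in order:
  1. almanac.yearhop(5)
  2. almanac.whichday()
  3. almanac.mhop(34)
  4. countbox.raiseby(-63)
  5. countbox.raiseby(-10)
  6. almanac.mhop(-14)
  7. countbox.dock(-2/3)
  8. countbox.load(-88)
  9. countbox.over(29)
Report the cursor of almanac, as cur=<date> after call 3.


Answer: cur=1766-12-13

Derivation:
;; 1. yearhop(n: 5) -> 1764-02-13
;; 2. whichday() -> Monday
;; 3. mhop(n: 34) -> 1766-12-13
;; 4. raiseby(x: -63) -> -63
;; 5. raiseby(x: -10) -> -73
;; 6. mhop(n: -14) -> 1765-10-13
;; 7. dock(x: -2/3) -> -217/3
;; 8. load(x: -88) -> -88
;; 9. over(x: 29) -> -88/29


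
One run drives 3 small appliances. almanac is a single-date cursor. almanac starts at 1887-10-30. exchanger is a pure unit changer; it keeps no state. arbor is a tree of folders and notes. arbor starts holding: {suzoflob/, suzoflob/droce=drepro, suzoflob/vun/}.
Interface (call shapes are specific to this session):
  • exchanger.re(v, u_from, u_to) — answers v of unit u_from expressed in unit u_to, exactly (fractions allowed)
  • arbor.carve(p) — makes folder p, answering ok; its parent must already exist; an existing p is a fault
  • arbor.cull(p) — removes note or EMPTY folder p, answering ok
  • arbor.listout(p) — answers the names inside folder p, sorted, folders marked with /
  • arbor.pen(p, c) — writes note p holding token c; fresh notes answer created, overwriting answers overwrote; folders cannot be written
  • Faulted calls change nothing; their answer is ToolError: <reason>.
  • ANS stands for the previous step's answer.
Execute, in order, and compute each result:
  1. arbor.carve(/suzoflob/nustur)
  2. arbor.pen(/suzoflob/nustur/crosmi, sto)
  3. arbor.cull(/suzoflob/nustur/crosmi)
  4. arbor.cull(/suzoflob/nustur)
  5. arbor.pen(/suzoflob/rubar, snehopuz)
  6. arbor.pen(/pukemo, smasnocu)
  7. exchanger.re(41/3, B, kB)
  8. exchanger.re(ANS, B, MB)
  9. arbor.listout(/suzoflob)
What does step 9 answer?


Answer: [droce, rubar, vun/]

Derivation:
Do: arbor.carve[p=/suzoflob/nustur]
See: ok
Do: arbor.pen[p=/suzoflob/nustur/crosmi; c=sto]
See: created
Do: arbor.cull[p=/suzoflob/nustur/crosmi]
See: ok
Do: arbor.cull[p=/suzoflob/nustur]
See: ok
Do: arbor.pen[p=/suzoflob/rubar; c=snehopuz]
See: created
Do: arbor.pen[p=/pukemo; c=smasnocu]
See: created
Do: exchanger.re[v=41/3; u_from=B; u_to=kB]
See: 41/3000
Do: exchanger.re[v=ANS; u_from=B; u_to=MB]
See: 41/3000000000
Do: arbor.listout[p=/suzoflob]
See: [droce, rubar, vun/]


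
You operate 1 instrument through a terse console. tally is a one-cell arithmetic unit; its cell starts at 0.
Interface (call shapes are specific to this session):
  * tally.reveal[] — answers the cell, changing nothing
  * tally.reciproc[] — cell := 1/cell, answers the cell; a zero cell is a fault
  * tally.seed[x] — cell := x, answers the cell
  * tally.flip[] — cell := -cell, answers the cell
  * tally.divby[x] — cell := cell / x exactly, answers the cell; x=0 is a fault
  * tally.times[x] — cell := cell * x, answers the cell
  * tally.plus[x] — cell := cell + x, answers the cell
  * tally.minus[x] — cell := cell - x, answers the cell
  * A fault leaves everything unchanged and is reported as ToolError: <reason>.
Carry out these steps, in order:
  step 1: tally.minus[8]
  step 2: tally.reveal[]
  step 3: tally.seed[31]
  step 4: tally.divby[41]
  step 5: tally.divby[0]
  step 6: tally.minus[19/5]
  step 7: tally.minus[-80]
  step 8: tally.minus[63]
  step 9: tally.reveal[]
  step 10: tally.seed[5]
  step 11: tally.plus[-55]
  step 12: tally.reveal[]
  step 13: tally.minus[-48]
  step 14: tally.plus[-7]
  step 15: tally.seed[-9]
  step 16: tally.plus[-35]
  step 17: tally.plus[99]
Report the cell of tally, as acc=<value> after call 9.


Answer: acc=2861/205

Derivation:
% minus 8
= -8
% reveal
= -8
% seed 31
= 31
% divby 41
= 31/41
% divby 0
= ToolError: division by zero
% minus 19/5
= -624/205
% minus -80
= 15776/205
% minus 63
= 2861/205
% reveal
= 2861/205
% seed 5
= 5
% plus -55
= -50
% reveal
= -50
% minus -48
= -2
% plus -7
= -9
% seed -9
= -9
% plus -35
= -44
% plus 99
= 55


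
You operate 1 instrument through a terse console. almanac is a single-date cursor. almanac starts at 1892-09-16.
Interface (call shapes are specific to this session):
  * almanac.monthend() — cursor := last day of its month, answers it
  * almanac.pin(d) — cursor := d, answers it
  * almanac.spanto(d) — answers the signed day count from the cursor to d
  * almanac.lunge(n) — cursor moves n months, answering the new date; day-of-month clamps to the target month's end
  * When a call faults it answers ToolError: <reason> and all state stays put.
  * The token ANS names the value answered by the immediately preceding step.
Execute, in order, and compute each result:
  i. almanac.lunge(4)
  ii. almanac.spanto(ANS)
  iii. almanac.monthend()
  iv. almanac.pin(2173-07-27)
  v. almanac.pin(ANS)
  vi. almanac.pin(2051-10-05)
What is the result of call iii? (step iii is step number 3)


Answer: 1893-01-31

Derivation:
→ lunge(4)
← 1893-01-16
→ spanto(ANS)
← 0
→ monthend()
← 1893-01-31
→ pin(2173-07-27)
← 2173-07-27
→ pin(ANS)
← 2173-07-27
→ pin(2051-10-05)
← 2051-10-05
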